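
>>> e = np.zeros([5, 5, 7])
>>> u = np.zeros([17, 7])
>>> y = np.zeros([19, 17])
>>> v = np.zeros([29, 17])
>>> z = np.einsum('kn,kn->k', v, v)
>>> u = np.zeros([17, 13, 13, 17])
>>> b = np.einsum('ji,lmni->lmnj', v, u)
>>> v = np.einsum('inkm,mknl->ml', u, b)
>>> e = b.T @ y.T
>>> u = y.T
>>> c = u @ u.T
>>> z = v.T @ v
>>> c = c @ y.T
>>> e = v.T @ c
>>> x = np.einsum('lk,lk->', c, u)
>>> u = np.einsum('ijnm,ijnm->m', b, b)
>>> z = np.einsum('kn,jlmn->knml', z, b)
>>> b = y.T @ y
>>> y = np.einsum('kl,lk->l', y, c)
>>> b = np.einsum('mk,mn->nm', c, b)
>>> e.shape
(29, 19)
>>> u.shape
(29,)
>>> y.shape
(17,)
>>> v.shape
(17, 29)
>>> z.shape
(29, 29, 13, 13)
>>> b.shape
(17, 17)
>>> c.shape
(17, 19)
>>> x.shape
()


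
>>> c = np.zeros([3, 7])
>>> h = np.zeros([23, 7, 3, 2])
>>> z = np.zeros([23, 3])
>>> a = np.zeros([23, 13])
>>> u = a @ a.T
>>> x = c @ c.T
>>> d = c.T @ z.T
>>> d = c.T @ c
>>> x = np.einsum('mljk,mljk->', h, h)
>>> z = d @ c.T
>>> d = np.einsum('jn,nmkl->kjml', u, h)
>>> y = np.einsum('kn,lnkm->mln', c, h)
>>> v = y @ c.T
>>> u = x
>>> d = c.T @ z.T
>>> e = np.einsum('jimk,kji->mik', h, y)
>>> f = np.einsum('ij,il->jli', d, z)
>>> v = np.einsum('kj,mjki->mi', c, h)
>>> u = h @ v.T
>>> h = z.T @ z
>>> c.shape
(3, 7)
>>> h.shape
(3, 3)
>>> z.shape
(7, 3)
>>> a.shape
(23, 13)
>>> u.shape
(23, 7, 3, 23)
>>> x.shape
()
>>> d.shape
(7, 7)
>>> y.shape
(2, 23, 7)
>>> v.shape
(23, 2)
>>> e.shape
(3, 7, 2)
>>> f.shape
(7, 3, 7)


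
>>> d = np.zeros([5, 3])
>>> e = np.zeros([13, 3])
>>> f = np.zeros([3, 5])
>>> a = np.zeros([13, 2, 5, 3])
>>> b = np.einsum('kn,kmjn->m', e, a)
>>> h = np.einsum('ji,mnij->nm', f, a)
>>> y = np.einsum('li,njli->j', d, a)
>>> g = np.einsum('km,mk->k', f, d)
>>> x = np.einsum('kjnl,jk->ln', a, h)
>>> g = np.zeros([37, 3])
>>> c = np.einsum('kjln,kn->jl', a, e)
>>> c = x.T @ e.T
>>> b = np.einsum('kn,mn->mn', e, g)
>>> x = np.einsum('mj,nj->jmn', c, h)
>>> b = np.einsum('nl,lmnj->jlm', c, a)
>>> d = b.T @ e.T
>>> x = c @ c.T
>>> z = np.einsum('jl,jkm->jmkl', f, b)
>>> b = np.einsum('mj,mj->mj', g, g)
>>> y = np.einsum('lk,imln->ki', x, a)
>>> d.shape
(2, 13, 13)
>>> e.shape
(13, 3)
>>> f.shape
(3, 5)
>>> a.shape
(13, 2, 5, 3)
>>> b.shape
(37, 3)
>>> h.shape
(2, 13)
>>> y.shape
(5, 13)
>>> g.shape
(37, 3)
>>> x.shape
(5, 5)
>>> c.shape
(5, 13)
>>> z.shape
(3, 2, 13, 5)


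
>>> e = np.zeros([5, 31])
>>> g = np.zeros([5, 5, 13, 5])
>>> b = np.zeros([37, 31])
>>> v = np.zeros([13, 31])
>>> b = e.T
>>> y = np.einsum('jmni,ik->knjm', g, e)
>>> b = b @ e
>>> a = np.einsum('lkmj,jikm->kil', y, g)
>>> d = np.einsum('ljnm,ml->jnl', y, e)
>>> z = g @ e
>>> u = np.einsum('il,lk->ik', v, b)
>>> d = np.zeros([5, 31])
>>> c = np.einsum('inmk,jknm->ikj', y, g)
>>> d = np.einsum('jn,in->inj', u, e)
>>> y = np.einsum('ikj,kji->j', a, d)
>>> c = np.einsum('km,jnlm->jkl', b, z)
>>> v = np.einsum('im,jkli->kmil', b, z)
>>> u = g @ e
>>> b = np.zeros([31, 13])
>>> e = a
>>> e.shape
(13, 5, 31)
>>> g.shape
(5, 5, 13, 5)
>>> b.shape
(31, 13)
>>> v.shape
(5, 31, 31, 13)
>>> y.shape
(31,)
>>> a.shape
(13, 5, 31)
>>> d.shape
(5, 31, 13)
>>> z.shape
(5, 5, 13, 31)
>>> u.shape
(5, 5, 13, 31)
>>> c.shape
(5, 31, 13)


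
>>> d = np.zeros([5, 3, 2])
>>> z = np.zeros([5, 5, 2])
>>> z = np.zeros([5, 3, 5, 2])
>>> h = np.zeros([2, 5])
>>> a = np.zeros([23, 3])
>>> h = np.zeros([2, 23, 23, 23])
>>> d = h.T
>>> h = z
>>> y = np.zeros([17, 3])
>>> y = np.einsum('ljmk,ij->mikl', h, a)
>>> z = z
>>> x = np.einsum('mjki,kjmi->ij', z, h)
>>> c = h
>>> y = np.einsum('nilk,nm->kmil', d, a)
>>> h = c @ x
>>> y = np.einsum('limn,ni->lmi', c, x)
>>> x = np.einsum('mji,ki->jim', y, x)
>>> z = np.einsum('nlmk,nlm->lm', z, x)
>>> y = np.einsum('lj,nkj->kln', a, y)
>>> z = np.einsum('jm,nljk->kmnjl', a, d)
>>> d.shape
(23, 23, 23, 2)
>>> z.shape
(2, 3, 23, 23, 23)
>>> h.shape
(5, 3, 5, 3)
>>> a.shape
(23, 3)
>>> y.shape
(5, 23, 5)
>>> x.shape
(5, 3, 5)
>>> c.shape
(5, 3, 5, 2)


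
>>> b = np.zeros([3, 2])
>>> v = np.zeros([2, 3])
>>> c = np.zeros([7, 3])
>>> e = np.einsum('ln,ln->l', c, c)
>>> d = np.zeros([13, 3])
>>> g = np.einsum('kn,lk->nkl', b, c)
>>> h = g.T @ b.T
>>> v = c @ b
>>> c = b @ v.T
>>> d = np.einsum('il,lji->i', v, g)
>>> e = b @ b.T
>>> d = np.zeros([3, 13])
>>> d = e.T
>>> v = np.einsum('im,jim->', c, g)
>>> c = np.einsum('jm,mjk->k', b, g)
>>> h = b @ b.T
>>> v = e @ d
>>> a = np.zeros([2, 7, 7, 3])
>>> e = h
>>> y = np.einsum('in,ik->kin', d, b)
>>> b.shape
(3, 2)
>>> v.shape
(3, 3)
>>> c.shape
(7,)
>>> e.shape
(3, 3)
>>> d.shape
(3, 3)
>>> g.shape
(2, 3, 7)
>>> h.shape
(3, 3)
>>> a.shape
(2, 7, 7, 3)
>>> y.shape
(2, 3, 3)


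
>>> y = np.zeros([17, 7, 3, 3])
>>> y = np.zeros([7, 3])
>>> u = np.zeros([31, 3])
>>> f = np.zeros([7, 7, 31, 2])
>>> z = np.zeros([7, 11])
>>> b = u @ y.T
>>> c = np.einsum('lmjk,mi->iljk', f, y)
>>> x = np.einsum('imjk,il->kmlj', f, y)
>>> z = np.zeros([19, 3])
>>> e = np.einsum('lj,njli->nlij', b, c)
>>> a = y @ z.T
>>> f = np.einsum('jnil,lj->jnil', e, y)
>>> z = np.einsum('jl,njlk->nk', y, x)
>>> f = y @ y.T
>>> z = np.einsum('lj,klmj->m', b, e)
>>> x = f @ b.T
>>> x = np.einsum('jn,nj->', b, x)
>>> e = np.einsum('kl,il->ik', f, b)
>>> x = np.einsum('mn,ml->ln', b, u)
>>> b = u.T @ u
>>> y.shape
(7, 3)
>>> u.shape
(31, 3)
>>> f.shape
(7, 7)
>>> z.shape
(2,)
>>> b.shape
(3, 3)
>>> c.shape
(3, 7, 31, 2)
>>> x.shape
(3, 7)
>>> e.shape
(31, 7)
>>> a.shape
(7, 19)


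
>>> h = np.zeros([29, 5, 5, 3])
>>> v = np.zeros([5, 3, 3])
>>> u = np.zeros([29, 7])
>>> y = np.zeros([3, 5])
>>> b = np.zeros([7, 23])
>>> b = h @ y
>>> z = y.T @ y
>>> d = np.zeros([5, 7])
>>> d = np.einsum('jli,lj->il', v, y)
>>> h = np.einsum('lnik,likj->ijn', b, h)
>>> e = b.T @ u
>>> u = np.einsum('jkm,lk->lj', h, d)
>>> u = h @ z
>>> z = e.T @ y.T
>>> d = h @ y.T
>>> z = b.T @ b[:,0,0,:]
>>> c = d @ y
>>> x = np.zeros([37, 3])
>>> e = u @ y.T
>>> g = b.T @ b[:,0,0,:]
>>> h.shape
(5, 3, 5)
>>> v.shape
(5, 3, 3)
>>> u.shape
(5, 3, 5)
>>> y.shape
(3, 5)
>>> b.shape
(29, 5, 5, 5)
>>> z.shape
(5, 5, 5, 5)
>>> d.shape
(5, 3, 3)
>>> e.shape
(5, 3, 3)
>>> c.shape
(5, 3, 5)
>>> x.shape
(37, 3)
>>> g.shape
(5, 5, 5, 5)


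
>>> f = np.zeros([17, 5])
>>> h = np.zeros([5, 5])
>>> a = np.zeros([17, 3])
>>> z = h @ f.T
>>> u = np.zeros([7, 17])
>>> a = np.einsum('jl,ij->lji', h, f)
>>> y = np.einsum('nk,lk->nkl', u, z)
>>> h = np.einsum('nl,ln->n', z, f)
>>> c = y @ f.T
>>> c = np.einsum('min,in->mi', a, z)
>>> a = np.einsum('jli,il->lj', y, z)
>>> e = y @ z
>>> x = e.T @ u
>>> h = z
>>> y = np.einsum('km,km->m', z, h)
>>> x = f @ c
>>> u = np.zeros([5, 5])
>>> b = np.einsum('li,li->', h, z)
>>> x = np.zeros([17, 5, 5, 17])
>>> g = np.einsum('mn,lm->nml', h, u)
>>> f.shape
(17, 5)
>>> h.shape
(5, 17)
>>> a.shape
(17, 7)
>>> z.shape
(5, 17)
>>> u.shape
(5, 5)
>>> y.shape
(17,)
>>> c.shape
(5, 5)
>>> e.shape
(7, 17, 17)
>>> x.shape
(17, 5, 5, 17)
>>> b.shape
()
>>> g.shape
(17, 5, 5)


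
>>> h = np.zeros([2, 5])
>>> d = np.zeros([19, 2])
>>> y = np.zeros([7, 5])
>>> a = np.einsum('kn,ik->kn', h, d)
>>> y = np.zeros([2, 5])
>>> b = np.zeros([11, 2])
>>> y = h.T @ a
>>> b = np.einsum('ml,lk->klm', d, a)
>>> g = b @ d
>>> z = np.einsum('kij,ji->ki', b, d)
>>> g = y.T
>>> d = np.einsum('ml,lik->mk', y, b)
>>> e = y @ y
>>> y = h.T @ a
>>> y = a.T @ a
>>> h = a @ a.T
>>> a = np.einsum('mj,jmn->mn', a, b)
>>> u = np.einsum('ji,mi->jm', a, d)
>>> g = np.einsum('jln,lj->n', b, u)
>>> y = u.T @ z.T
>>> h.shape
(2, 2)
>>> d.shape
(5, 19)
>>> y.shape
(5, 5)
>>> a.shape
(2, 19)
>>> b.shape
(5, 2, 19)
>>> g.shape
(19,)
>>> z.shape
(5, 2)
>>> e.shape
(5, 5)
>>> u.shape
(2, 5)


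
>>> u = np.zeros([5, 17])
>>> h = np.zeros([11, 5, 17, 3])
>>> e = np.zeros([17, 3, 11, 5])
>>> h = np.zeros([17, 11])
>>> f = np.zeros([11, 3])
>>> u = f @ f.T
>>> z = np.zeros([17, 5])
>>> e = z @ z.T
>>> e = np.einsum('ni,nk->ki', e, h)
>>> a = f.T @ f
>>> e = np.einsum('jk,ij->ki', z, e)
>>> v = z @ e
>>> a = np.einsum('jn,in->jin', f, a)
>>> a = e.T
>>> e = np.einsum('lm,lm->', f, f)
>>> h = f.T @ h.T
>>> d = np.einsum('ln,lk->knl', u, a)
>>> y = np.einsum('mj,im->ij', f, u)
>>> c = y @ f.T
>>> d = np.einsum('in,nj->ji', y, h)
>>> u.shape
(11, 11)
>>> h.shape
(3, 17)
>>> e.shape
()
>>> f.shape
(11, 3)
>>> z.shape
(17, 5)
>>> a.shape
(11, 5)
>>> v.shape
(17, 11)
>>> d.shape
(17, 11)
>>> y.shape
(11, 3)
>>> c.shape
(11, 11)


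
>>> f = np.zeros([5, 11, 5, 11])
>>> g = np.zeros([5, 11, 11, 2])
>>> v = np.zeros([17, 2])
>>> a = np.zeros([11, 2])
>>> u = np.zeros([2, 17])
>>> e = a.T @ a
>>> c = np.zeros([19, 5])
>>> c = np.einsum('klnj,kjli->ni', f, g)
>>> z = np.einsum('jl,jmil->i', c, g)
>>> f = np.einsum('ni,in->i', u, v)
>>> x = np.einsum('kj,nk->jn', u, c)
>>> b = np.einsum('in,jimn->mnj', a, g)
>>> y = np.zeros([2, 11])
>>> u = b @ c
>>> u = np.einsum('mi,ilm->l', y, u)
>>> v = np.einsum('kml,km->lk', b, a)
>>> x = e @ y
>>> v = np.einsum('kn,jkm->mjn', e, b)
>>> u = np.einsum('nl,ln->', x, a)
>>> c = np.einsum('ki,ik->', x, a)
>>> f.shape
(17,)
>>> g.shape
(5, 11, 11, 2)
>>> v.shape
(5, 11, 2)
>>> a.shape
(11, 2)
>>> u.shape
()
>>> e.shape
(2, 2)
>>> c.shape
()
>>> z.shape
(11,)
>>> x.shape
(2, 11)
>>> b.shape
(11, 2, 5)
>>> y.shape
(2, 11)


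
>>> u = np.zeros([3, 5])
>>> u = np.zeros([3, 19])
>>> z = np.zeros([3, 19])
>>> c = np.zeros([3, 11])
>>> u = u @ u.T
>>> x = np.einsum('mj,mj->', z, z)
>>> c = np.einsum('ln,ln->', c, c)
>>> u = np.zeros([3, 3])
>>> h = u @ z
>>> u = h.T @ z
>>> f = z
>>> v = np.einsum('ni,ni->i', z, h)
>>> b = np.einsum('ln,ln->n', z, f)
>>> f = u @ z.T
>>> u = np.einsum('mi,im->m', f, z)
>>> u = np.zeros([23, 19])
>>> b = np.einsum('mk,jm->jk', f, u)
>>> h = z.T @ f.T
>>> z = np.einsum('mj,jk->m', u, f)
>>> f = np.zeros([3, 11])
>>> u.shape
(23, 19)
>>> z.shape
(23,)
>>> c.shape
()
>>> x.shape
()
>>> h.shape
(19, 19)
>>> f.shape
(3, 11)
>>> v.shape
(19,)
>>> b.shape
(23, 3)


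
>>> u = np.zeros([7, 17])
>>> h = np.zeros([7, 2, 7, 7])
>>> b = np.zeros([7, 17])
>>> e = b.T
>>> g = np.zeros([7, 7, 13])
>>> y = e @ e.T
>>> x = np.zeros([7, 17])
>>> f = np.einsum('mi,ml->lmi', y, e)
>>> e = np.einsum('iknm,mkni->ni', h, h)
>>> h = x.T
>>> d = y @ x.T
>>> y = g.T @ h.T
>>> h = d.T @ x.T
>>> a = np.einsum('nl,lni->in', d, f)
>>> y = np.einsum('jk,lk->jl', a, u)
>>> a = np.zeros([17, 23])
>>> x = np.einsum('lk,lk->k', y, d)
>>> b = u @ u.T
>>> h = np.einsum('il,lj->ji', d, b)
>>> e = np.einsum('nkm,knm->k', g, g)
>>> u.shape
(7, 17)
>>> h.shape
(7, 17)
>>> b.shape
(7, 7)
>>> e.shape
(7,)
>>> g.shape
(7, 7, 13)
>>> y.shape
(17, 7)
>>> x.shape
(7,)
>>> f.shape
(7, 17, 17)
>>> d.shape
(17, 7)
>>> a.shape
(17, 23)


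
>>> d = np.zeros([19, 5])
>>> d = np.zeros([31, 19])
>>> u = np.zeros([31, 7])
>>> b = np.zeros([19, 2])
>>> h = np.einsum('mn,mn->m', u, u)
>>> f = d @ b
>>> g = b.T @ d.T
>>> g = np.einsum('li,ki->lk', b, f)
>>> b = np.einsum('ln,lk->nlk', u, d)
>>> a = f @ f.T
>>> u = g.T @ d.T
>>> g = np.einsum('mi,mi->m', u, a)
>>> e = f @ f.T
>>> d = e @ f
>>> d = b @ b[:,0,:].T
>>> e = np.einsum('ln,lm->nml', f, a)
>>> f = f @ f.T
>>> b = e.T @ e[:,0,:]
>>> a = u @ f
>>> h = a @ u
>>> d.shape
(7, 31, 7)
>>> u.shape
(31, 31)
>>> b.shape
(31, 31, 31)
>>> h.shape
(31, 31)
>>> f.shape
(31, 31)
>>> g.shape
(31,)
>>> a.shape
(31, 31)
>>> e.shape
(2, 31, 31)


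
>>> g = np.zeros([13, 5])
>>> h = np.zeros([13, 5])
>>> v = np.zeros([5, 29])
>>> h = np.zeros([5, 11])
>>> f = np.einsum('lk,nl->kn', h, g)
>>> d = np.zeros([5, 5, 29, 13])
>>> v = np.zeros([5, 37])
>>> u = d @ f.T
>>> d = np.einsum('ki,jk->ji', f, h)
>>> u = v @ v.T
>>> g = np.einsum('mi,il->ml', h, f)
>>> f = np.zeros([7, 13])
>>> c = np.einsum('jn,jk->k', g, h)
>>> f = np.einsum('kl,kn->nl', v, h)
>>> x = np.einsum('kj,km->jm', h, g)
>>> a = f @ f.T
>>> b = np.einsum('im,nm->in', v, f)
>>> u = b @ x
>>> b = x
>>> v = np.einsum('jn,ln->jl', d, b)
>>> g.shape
(5, 13)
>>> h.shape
(5, 11)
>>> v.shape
(5, 11)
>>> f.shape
(11, 37)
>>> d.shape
(5, 13)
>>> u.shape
(5, 13)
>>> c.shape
(11,)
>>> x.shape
(11, 13)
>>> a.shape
(11, 11)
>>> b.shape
(11, 13)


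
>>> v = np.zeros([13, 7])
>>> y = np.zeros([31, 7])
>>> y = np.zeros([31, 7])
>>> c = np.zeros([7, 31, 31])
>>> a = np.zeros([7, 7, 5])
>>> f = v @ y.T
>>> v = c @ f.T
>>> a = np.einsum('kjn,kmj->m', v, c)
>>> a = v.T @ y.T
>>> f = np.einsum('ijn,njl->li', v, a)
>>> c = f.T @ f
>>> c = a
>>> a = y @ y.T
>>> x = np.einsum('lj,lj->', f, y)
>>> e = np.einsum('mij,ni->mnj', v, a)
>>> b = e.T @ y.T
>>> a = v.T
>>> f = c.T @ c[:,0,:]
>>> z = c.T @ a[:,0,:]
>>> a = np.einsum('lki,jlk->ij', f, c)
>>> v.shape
(7, 31, 13)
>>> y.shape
(31, 7)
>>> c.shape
(13, 31, 31)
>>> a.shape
(31, 13)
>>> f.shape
(31, 31, 31)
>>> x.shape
()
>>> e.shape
(7, 31, 13)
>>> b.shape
(13, 31, 31)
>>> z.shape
(31, 31, 7)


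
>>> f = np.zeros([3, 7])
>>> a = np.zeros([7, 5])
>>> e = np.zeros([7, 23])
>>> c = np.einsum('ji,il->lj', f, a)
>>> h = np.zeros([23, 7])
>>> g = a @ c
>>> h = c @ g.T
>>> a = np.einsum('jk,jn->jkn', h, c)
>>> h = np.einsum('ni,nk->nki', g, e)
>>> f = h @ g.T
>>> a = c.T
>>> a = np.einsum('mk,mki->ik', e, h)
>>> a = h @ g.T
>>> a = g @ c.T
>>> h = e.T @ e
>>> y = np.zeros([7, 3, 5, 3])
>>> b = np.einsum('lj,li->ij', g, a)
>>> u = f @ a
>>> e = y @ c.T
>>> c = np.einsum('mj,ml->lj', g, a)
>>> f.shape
(7, 23, 7)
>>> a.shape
(7, 5)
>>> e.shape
(7, 3, 5, 5)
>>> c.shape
(5, 3)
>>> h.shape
(23, 23)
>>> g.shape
(7, 3)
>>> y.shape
(7, 3, 5, 3)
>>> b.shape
(5, 3)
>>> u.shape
(7, 23, 5)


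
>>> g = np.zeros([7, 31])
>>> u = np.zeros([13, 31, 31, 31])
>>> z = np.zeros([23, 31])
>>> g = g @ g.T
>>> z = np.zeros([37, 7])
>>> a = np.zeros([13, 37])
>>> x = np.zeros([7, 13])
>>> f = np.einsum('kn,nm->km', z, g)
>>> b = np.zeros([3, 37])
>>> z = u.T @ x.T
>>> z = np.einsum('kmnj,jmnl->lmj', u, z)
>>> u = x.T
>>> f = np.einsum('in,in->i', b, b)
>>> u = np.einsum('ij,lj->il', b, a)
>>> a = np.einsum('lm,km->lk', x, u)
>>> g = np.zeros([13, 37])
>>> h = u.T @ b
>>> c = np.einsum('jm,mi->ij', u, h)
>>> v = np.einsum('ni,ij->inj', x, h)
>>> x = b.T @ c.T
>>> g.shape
(13, 37)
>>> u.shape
(3, 13)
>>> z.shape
(7, 31, 31)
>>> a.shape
(7, 3)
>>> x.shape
(37, 37)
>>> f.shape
(3,)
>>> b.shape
(3, 37)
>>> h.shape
(13, 37)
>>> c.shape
(37, 3)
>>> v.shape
(13, 7, 37)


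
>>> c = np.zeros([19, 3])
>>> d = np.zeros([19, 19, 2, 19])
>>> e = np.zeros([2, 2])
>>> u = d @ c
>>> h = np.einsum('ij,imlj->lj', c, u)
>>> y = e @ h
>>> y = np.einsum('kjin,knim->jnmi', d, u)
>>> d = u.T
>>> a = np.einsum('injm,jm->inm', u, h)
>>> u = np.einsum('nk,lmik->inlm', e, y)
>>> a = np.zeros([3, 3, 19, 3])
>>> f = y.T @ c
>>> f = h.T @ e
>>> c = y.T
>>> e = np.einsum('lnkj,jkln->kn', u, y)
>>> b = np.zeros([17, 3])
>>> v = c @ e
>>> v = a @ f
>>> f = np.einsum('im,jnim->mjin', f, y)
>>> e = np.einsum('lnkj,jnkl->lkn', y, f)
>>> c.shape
(2, 3, 19, 19)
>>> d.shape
(3, 2, 19, 19)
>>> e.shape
(19, 3, 19)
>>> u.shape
(3, 2, 19, 19)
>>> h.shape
(2, 3)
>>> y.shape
(19, 19, 3, 2)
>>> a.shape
(3, 3, 19, 3)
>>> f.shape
(2, 19, 3, 19)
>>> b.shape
(17, 3)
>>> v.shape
(3, 3, 19, 2)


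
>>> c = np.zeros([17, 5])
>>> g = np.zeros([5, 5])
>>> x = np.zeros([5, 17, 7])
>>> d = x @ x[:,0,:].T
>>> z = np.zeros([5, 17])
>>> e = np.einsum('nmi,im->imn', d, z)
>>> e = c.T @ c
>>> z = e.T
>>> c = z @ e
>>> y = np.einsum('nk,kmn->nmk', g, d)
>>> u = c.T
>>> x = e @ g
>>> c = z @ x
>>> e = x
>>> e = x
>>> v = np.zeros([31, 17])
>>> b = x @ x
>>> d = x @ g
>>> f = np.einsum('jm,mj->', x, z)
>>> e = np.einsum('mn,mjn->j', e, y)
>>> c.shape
(5, 5)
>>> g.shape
(5, 5)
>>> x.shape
(5, 5)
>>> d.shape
(5, 5)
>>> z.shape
(5, 5)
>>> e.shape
(17,)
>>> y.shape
(5, 17, 5)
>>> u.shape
(5, 5)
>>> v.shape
(31, 17)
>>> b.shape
(5, 5)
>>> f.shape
()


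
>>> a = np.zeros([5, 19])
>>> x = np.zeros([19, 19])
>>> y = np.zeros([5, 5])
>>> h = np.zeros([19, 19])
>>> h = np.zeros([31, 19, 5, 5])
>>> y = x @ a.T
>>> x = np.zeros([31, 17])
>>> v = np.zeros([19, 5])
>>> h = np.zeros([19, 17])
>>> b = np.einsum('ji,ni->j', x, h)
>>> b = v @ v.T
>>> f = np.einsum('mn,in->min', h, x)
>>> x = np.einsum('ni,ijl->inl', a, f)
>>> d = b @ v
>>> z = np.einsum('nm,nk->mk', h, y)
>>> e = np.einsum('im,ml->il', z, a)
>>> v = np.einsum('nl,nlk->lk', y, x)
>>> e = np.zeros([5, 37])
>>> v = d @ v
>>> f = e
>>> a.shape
(5, 19)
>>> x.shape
(19, 5, 17)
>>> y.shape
(19, 5)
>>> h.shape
(19, 17)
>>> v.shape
(19, 17)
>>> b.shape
(19, 19)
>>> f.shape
(5, 37)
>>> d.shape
(19, 5)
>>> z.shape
(17, 5)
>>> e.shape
(5, 37)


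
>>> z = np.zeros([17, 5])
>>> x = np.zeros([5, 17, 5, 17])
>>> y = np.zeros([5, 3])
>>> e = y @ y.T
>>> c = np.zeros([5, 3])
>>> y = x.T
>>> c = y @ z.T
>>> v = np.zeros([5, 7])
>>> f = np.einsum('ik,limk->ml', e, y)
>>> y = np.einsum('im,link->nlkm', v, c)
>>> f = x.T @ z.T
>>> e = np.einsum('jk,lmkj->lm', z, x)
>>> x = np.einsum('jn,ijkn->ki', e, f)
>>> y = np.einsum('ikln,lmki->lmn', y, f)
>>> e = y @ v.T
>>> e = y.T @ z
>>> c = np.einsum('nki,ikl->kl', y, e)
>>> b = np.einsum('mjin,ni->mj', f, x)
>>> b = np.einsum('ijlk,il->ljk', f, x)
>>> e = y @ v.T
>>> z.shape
(17, 5)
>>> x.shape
(17, 17)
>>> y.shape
(17, 5, 7)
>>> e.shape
(17, 5, 5)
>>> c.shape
(5, 5)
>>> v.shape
(5, 7)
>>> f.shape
(17, 5, 17, 17)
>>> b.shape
(17, 5, 17)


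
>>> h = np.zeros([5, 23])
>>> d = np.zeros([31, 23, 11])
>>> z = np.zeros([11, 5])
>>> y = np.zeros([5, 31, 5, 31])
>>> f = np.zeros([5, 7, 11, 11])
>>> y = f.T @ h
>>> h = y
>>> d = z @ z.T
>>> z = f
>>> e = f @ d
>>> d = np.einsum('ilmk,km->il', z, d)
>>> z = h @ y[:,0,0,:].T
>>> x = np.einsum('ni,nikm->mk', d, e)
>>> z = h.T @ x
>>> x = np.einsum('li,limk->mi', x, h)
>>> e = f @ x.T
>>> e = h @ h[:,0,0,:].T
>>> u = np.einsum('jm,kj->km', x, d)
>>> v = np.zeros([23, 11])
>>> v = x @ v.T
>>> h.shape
(11, 11, 7, 23)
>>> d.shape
(5, 7)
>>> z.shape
(23, 7, 11, 11)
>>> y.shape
(11, 11, 7, 23)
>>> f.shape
(5, 7, 11, 11)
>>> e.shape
(11, 11, 7, 11)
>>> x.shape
(7, 11)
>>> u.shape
(5, 11)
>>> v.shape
(7, 23)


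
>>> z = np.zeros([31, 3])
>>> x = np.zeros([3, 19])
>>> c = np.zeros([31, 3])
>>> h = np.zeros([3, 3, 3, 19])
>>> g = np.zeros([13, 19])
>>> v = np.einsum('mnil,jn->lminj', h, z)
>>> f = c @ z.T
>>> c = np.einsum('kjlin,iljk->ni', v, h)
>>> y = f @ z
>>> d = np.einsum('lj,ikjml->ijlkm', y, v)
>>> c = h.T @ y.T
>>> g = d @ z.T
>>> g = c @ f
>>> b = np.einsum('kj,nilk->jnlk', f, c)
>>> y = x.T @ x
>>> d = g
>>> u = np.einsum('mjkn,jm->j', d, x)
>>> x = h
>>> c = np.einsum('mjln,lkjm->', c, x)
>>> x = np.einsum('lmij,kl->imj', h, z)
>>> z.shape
(31, 3)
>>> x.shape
(3, 3, 19)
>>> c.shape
()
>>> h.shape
(3, 3, 3, 19)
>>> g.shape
(19, 3, 3, 31)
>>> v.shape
(19, 3, 3, 3, 31)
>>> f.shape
(31, 31)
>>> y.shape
(19, 19)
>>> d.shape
(19, 3, 3, 31)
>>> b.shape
(31, 19, 3, 31)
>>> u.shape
(3,)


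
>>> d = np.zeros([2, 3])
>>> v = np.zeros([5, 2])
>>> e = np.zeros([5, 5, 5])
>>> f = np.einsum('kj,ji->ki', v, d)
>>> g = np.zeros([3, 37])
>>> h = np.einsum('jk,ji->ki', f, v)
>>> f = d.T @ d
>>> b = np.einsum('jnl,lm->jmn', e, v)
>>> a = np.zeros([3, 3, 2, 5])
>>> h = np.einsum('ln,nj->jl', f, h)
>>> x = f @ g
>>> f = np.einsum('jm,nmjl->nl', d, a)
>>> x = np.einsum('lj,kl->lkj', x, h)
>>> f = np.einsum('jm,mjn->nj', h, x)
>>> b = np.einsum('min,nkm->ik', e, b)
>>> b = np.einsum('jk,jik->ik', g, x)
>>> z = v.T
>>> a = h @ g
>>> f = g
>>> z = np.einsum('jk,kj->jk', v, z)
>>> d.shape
(2, 3)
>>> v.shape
(5, 2)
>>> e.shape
(5, 5, 5)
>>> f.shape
(3, 37)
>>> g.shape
(3, 37)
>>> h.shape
(2, 3)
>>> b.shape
(2, 37)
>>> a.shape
(2, 37)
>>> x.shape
(3, 2, 37)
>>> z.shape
(5, 2)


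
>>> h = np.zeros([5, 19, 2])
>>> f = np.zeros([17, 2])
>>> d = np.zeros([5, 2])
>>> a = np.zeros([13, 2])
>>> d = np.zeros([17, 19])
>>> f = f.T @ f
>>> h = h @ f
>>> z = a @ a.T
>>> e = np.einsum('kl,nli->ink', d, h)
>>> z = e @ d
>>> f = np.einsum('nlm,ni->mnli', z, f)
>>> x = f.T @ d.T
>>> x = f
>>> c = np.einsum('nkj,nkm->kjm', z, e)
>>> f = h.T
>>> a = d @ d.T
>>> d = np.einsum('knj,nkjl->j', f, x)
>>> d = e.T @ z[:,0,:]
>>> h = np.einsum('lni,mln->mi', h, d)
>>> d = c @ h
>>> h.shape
(17, 2)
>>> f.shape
(2, 19, 5)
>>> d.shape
(5, 19, 2)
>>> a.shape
(17, 17)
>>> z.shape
(2, 5, 19)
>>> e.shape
(2, 5, 17)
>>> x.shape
(19, 2, 5, 2)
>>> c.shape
(5, 19, 17)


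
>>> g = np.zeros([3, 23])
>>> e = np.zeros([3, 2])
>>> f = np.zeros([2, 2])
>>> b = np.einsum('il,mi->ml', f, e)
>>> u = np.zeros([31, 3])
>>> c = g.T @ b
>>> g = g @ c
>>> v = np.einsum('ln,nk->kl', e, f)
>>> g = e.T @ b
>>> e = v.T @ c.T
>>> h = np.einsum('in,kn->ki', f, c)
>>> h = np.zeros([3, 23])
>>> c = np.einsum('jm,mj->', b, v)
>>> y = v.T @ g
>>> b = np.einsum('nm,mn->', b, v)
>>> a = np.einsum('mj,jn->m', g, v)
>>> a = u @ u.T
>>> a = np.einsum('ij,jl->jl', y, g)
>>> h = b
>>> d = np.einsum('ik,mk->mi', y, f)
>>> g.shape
(2, 2)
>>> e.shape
(3, 23)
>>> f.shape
(2, 2)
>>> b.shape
()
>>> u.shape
(31, 3)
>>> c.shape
()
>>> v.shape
(2, 3)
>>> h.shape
()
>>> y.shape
(3, 2)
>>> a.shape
(2, 2)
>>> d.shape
(2, 3)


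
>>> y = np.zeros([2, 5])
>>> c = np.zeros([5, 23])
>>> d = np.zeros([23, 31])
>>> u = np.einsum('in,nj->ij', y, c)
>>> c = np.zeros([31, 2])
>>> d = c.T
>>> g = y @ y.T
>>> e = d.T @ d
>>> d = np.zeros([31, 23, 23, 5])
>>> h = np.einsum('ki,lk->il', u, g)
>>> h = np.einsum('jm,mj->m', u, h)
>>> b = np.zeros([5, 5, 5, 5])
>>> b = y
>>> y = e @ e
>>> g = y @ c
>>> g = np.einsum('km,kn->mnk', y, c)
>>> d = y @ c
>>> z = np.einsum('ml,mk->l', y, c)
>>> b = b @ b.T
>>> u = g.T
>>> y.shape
(31, 31)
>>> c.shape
(31, 2)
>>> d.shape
(31, 2)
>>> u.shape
(31, 2, 31)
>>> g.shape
(31, 2, 31)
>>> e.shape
(31, 31)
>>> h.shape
(23,)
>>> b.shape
(2, 2)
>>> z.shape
(31,)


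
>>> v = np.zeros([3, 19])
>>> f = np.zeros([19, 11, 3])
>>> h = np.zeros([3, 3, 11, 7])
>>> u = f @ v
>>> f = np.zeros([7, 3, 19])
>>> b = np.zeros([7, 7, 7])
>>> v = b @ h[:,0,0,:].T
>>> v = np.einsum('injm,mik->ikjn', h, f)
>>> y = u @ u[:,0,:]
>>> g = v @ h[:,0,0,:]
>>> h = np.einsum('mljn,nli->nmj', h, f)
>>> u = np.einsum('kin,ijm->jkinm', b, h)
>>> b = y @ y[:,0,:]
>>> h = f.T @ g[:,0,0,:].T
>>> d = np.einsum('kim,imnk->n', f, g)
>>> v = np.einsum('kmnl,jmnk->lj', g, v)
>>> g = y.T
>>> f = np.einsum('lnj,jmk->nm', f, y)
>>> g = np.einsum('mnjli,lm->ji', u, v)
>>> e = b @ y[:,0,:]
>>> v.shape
(7, 3)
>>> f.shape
(3, 11)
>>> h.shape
(19, 3, 3)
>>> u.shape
(3, 7, 7, 7, 11)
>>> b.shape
(19, 11, 19)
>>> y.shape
(19, 11, 19)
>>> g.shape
(7, 11)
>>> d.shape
(11,)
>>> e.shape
(19, 11, 19)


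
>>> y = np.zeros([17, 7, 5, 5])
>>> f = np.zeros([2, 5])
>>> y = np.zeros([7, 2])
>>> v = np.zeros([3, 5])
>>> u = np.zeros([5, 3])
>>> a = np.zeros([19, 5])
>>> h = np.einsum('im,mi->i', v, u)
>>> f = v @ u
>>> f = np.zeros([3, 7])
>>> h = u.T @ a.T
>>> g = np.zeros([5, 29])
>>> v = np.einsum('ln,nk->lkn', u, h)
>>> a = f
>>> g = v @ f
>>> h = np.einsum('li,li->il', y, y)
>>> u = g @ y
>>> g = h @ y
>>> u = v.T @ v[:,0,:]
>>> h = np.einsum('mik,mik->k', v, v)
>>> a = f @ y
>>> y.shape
(7, 2)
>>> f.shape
(3, 7)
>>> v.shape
(5, 19, 3)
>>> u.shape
(3, 19, 3)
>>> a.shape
(3, 2)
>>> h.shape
(3,)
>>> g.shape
(2, 2)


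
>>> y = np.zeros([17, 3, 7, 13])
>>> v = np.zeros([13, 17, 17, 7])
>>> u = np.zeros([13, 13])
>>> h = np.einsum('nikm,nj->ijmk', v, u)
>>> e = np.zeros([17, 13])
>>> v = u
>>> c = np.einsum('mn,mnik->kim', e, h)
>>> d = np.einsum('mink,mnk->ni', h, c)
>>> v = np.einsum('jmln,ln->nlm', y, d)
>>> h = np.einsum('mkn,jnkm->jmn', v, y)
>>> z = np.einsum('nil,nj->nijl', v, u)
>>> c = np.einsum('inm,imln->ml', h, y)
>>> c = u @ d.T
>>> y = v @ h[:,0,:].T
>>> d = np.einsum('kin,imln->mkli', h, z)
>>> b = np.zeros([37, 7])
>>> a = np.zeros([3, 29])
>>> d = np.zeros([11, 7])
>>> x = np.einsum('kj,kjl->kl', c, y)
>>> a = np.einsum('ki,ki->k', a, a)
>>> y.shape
(13, 7, 17)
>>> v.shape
(13, 7, 3)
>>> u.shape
(13, 13)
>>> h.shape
(17, 13, 3)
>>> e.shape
(17, 13)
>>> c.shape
(13, 7)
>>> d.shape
(11, 7)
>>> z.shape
(13, 7, 13, 3)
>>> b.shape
(37, 7)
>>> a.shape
(3,)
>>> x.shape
(13, 17)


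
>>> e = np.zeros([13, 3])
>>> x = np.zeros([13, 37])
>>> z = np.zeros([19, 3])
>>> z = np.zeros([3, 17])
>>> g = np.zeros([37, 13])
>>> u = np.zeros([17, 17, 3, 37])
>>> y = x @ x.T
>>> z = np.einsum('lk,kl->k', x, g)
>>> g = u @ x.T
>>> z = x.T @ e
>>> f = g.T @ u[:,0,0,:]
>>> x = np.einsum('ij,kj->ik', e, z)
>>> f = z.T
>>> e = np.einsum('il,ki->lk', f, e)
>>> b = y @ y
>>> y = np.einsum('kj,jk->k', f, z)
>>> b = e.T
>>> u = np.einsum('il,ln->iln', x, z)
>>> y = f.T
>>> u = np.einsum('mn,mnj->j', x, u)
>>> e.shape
(37, 13)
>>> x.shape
(13, 37)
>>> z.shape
(37, 3)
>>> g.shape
(17, 17, 3, 13)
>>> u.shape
(3,)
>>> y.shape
(37, 3)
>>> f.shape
(3, 37)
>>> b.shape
(13, 37)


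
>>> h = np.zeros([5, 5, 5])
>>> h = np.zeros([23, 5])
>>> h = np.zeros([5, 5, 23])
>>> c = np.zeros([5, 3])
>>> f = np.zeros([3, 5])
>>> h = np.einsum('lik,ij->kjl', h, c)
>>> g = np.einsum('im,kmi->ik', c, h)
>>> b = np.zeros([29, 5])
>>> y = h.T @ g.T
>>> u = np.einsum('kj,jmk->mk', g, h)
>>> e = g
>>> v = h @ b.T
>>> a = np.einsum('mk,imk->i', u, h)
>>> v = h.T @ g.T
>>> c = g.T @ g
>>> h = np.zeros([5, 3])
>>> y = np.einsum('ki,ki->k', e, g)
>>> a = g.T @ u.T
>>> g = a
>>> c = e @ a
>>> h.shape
(5, 3)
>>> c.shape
(5, 3)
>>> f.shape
(3, 5)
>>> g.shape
(23, 3)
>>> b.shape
(29, 5)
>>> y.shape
(5,)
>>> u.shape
(3, 5)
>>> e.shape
(5, 23)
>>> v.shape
(5, 3, 5)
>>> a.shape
(23, 3)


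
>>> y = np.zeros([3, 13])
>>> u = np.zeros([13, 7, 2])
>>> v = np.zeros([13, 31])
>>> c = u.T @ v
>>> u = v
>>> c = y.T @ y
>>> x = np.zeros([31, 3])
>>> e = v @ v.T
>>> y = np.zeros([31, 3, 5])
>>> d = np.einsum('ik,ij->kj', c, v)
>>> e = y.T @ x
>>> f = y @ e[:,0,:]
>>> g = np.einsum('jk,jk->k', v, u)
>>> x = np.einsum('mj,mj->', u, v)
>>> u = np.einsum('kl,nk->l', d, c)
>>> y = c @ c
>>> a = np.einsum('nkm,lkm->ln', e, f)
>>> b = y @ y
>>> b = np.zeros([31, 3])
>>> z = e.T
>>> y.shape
(13, 13)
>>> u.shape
(31,)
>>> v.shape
(13, 31)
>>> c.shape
(13, 13)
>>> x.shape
()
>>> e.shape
(5, 3, 3)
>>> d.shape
(13, 31)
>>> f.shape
(31, 3, 3)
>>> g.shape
(31,)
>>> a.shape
(31, 5)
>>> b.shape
(31, 3)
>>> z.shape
(3, 3, 5)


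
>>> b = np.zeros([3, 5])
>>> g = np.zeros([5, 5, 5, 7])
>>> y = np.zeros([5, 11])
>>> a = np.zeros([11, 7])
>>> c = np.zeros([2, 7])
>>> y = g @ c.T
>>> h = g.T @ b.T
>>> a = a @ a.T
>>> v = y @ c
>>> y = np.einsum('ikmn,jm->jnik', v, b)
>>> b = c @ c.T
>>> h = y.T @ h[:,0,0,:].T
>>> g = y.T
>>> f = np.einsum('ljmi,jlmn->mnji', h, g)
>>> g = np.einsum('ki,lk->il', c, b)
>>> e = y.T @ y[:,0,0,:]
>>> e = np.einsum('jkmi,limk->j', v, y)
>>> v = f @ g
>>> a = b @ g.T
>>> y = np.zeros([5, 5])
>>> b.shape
(2, 2)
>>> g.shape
(7, 2)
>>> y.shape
(5, 5)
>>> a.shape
(2, 7)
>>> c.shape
(2, 7)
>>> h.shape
(5, 5, 7, 7)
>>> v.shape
(7, 3, 5, 2)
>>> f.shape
(7, 3, 5, 7)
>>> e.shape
(5,)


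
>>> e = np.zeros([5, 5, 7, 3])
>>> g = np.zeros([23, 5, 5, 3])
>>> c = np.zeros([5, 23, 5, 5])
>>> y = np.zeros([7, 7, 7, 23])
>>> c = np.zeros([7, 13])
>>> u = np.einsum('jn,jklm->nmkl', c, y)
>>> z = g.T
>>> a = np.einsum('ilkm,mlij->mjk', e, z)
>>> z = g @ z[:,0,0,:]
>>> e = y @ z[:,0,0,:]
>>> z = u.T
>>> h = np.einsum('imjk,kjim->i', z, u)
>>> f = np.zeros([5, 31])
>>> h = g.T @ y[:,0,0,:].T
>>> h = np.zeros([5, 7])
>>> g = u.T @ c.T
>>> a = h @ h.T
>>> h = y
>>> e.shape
(7, 7, 7, 23)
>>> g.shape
(7, 7, 23, 7)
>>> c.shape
(7, 13)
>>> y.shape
(7, 7, 7, 23)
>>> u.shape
(13, 23, 7, 7)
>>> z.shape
(7, 7, 23, 13)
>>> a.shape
(5, 5)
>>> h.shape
(7, 7, 7, 23)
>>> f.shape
(5, 31)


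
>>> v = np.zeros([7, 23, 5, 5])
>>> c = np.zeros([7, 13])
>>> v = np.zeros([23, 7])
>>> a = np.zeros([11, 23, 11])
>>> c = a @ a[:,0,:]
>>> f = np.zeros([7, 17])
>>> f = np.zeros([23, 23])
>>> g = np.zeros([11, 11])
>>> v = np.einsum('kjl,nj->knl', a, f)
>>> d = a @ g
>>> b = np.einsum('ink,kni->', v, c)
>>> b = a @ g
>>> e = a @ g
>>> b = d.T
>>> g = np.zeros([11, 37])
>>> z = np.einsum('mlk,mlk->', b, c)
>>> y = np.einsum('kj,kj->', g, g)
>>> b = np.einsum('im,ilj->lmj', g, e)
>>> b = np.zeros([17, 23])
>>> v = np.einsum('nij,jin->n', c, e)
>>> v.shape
(11,)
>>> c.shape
(11, 23, 11)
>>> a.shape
(11, 23, 11)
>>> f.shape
(23, 23)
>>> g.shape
(11, 37)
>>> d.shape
(11, 23, 11)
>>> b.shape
(17, 23)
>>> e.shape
(11, 23, 11)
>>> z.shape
()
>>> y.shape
()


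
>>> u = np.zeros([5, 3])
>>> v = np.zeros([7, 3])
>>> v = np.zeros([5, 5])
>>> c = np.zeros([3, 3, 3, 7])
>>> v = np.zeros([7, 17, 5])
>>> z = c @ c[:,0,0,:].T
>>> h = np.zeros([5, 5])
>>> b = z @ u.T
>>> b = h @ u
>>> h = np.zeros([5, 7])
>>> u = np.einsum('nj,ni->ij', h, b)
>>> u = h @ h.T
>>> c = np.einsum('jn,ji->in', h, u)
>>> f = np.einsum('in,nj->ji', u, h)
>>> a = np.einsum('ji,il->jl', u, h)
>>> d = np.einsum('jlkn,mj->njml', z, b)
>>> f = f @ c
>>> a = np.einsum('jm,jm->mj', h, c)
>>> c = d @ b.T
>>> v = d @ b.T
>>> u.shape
(5, 5)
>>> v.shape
(3, 3, 5, 5)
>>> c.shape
(3, 3, 5, 5)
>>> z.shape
(3, 3, 3, 3)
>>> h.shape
(5, 7)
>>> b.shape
(5, 3)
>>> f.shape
(7, 7)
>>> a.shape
(7, 5)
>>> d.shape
(3, 3, 5, 3)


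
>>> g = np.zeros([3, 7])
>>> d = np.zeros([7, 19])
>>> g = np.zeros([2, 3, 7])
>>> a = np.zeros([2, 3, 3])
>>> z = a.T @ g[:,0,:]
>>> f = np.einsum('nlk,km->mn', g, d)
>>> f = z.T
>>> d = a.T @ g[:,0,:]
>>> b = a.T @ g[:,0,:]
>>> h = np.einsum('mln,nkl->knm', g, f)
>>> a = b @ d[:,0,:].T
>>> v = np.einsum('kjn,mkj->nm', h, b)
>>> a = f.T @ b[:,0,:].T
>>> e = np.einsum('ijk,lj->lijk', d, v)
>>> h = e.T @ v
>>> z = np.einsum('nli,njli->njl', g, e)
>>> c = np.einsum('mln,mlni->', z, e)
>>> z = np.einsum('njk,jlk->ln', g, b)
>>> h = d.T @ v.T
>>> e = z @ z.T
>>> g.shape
(2, 3, 7)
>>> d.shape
(3, 3, 7)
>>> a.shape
(3, 3, 3)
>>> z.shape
(3, 2)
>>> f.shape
(7, 3, 3)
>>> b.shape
(3, 3, 7)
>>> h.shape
(7, 3, 2)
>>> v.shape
(2, 3)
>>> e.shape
(3, 3)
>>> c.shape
()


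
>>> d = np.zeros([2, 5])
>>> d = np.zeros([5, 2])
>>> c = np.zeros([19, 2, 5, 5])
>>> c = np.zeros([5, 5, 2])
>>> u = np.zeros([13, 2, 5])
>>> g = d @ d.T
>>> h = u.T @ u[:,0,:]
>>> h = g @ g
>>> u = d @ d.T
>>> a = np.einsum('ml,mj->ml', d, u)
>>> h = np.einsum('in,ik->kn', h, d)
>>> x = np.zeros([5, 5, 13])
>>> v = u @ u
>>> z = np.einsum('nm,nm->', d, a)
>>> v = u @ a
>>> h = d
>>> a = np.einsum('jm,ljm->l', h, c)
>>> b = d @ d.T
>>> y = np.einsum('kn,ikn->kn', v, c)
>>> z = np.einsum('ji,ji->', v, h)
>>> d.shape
(5, 2)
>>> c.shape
(5, 5, 2)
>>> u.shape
(5, 5)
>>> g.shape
(5, 5)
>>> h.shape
(5, 2)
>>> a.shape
(5,)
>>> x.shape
(5, 5, 13)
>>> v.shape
(5, 2)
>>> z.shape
()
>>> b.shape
(5, 5)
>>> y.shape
(5, 2)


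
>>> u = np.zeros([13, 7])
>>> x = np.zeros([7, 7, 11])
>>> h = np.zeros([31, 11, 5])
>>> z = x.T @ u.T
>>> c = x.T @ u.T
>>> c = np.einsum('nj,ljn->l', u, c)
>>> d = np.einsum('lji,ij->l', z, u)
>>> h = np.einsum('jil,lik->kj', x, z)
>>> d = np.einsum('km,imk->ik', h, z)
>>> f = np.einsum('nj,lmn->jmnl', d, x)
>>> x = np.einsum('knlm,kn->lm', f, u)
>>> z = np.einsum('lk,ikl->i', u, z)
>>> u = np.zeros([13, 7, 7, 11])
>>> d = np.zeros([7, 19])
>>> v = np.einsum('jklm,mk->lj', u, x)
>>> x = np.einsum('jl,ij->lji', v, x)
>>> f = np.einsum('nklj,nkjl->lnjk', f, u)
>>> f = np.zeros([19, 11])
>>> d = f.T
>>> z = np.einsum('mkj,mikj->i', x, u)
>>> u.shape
(13, 7, 7, 11)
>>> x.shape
(13, 7, 11)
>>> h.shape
(13, 7)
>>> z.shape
(7,)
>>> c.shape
(11,)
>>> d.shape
(11, 19)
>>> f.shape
(19, 11)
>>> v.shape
(7, 13)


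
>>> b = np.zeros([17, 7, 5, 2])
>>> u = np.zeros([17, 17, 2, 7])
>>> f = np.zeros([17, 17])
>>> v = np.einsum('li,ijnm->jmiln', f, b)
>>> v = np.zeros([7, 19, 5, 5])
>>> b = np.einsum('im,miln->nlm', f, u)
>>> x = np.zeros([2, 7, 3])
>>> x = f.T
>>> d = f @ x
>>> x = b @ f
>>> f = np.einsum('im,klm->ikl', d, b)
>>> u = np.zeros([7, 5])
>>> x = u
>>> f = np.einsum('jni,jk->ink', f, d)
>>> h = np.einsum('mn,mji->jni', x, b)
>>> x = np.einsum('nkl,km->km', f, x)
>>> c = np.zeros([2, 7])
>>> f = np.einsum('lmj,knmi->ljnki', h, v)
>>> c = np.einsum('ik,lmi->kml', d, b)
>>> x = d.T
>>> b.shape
(7, 2, 17)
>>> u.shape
(7, 5)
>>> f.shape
(2, 17, 19, 7, 5)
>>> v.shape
(7, 19, 5, 5)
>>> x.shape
(17, 17)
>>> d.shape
(17, 17)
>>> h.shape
(2, 5, 17)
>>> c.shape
(17, 2, 7)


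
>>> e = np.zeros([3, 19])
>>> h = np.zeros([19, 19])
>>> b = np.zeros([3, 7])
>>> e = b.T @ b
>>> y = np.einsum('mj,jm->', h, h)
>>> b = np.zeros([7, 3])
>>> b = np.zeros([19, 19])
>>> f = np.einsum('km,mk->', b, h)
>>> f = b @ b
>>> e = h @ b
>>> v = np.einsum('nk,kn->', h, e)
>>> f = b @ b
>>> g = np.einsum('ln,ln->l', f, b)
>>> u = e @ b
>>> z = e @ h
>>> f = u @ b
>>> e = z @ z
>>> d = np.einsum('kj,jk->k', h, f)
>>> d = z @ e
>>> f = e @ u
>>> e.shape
(19, 19)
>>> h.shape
(19, 19)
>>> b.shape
(19, 19)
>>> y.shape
()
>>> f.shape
(19, 19)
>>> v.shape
()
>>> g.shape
(19,)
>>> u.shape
(19, 19)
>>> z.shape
(19, 19)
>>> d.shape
(19, 19)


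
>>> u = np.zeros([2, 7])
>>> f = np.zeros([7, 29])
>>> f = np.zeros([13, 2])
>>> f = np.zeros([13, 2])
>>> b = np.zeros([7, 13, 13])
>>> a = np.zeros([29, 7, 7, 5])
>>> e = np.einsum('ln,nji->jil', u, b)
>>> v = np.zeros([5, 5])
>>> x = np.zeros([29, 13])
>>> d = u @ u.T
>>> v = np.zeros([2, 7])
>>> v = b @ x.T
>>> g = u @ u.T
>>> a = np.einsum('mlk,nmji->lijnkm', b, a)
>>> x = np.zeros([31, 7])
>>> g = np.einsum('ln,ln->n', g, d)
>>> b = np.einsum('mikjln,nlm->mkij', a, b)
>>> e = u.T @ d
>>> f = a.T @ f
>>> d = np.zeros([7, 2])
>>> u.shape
(2, 7)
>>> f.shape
(7, 13, 29, 7, 5, 2)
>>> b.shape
(13, 7, 5, 29)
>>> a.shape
(13, 5, 7, 29, 13, 7)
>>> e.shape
(7, 2)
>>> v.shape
(7, 13, 29)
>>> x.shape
(31, 7)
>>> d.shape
(7, 2)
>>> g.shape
(2,)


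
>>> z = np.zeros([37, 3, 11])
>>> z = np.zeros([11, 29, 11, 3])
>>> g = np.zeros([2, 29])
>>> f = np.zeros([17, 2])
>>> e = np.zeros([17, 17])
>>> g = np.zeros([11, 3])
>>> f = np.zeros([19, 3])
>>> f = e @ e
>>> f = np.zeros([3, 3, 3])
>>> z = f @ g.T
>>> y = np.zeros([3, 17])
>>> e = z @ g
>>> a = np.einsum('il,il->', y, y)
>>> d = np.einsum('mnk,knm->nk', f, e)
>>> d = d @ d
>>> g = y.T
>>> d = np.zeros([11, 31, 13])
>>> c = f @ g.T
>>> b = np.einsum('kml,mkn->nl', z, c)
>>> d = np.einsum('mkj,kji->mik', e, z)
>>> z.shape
(3, 3, 11)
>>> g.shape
(17, 3)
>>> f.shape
(3, 3, 3)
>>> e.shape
(3, 3, 3)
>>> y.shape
(3, 17)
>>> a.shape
()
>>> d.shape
(3, 11, 3)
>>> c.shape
(3, 3, 17)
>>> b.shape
(17, 11)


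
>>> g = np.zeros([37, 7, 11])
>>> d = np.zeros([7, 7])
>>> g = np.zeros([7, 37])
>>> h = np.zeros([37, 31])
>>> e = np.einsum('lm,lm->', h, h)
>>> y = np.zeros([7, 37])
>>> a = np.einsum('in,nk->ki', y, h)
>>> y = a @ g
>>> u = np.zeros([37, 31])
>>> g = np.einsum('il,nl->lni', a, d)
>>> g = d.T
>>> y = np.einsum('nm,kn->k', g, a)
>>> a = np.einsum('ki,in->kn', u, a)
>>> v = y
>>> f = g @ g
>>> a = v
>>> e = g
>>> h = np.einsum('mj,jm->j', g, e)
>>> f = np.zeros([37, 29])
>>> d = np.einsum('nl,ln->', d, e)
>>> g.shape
(7, 7)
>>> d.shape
()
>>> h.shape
(7,)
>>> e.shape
(7, 7)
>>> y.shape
(31,)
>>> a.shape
(31,)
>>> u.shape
(37, 31)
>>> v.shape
(31,)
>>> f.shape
(37, 29)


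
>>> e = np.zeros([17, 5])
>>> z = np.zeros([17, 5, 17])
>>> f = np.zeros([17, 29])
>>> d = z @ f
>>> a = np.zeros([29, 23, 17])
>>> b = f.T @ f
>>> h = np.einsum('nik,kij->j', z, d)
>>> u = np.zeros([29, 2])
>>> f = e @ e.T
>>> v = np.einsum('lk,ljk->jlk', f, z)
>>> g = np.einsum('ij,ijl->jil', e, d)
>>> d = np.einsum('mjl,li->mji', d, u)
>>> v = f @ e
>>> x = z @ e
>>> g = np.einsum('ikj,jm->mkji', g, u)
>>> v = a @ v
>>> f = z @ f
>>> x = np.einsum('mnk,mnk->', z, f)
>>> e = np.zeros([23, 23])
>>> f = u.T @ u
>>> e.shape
(23, 23)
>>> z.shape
(17, 5, 17)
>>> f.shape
(2, 2)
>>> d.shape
(17, 5, 2)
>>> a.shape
(29, 23, 17)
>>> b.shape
(29, 29)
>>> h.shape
(29,)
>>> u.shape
(29, 2)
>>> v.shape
(29, 23, 5)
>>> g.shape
(2, 17, 29, 5)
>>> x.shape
()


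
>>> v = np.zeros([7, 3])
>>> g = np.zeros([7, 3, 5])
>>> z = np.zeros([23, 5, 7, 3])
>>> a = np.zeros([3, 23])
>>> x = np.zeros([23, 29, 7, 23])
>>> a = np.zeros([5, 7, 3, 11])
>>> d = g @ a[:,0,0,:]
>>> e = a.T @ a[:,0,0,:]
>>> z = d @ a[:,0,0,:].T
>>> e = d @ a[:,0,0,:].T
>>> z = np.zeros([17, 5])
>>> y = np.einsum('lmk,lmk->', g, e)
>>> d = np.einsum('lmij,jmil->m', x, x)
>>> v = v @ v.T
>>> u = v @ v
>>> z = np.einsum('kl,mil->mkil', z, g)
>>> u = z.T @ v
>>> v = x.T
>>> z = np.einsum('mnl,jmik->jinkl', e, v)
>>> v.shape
(23, 7, 29, 23)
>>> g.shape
(7, 3, 5)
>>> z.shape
(23, 29, 3, 23, 5)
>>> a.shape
(5, 7, 3, 11)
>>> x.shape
(23, 29, 7, 23)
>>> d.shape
(29,)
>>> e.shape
(7, 3, 5)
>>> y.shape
()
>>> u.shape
(5, 3, 17, 7)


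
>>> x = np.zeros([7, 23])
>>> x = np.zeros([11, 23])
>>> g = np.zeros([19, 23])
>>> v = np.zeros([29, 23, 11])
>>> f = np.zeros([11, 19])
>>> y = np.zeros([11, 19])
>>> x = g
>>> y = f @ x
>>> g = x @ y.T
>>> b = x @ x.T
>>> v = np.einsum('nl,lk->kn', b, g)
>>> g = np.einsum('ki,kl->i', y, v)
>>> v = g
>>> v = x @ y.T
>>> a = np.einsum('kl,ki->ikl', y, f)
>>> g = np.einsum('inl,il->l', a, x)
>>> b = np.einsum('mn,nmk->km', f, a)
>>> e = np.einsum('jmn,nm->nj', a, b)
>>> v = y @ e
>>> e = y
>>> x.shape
(19, 23)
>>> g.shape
(23,)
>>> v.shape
(11, 19)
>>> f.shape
(11, 19)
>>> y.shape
(11, 23)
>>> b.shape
(23, 11)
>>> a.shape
(19, 11, 23)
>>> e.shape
(11, 23)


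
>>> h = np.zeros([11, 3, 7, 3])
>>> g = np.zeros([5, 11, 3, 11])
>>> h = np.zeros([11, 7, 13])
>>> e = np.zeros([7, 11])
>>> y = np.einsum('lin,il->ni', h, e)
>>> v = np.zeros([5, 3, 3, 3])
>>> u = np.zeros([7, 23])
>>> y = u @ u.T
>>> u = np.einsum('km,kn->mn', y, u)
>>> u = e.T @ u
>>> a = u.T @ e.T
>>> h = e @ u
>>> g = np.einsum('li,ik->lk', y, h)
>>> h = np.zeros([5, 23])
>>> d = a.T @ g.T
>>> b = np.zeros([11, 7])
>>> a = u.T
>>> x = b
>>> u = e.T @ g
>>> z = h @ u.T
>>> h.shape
(5, 23)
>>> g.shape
(7, 23)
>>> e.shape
(7, 11)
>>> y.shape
(7, 7)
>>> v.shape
(5, 3, 3, 3)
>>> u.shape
(11, 23)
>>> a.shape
(23, 11)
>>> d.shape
(7, 7)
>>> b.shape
(11, 7)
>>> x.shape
(11, 7)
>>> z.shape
(5, 11)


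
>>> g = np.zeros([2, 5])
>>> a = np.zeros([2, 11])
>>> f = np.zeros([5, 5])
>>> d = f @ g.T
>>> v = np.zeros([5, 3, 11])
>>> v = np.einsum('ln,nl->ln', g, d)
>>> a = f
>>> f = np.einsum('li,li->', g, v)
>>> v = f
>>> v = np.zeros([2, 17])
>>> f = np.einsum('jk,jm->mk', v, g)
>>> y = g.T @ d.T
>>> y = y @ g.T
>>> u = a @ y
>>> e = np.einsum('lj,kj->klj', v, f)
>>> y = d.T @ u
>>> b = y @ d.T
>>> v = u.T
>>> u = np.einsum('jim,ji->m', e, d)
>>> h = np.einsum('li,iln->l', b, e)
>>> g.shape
(2, 5)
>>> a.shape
(5, 5)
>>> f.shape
(5, 17)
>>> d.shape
(5, 2)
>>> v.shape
(2, 5)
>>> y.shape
(2, 2)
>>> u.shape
(17,)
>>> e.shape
(5, 2, 17)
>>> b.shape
(2, 5)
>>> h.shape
(2,)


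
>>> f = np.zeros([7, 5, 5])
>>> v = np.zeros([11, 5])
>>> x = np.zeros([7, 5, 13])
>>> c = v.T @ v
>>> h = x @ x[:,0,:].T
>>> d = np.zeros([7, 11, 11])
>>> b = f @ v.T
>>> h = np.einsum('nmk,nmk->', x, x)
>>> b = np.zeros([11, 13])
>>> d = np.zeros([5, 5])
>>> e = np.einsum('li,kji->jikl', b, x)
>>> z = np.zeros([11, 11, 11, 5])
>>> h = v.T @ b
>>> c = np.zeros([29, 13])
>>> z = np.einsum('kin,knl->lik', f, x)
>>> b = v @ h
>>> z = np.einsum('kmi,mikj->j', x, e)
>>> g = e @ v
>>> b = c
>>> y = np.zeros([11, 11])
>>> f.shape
(7, 5, 5)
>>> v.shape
(11, 5)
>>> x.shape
(7, 5, 13)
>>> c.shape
(29, 13)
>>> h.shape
(5, 13)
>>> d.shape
(5, 5)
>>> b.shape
(29, 13)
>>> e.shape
(5, 13, 7, 11)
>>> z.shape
(11,)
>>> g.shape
(5, 13, 7, 5)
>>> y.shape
(11, 11)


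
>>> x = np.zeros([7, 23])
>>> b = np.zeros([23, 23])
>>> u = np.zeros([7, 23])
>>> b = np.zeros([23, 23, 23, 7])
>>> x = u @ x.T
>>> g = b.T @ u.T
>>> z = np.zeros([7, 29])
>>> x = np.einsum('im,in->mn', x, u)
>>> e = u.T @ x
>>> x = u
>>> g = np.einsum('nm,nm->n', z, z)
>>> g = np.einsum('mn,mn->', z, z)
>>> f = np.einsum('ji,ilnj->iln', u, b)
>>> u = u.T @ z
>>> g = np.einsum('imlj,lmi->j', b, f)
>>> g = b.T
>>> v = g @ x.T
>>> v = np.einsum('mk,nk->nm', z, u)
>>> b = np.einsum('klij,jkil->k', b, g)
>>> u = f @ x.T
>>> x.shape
(7, 23)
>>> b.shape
(23,)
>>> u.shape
(23, 23, 7)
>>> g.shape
(7, 23, 23, 23)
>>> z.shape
(7, 29)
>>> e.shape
(23, 23)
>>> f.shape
(23, 23, 23)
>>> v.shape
(23, 7)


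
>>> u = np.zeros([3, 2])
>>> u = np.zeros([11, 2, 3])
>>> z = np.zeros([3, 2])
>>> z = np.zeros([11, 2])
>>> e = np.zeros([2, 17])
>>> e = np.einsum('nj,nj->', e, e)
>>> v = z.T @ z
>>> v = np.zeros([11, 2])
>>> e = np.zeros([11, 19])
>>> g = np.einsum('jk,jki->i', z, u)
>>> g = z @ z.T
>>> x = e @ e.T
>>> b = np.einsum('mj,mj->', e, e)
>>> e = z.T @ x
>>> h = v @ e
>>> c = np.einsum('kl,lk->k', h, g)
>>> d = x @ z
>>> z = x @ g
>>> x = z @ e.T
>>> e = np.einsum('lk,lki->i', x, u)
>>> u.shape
(11, 2, 3)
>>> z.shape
(11, 11)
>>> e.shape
(3,)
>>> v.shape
(11, 2)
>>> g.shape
(11, 11)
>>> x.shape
(11, 2)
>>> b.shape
()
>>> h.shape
(11, 11)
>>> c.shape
(11,)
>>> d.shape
(11, 2)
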